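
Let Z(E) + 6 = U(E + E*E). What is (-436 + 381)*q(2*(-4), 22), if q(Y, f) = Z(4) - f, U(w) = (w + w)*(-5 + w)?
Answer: -31460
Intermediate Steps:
U(w) = 2*w*(-5 + w) (U(w) = (2*w)*(-5 + w) = 2*w*(-5 + w))
Z(E) = -6 + 2*(E + E**2)*(-5 + E + E**2) (Z(E) = -6 + 2*(E + E*E)*(-5 + (E + E*E)) = -6 + 2*(E + E**2)*(-5 + (E + E**2)) = -6 + 2*(E + E**2)*(-5 + E + E**2))
q(Y, f) = 594 - f (q(Y, f) = (-6 + 2*4*(1 + 4)*(-5 + 4*(1 + 4))) - f = (-6 + 2*4*5*(-5 + 4*5)) - f = (-6 + 2*4*5*(-5 + 20)) - f = (-6 + 2*4*5*15) - f = (-6 + 600) - f = 594 - f)
(-436 + 381)*q(2*(-4), 22) = (-436 + 381)*(594 - 1*22) = -55*(594 - 22) = -55*572 = -31460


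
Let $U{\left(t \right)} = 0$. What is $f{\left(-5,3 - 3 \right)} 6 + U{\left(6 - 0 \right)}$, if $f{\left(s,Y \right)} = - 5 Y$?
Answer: $0$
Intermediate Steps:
$f{\left(-5,3 - 3 \right)} 6 + U{\left(6 - 0 \right)} = - 5 \left(3 - 3\right) 6 + 0 = \left(-5\right) 0 \cdot 6 + 0 = 0 \cdot 6 + 0 = 0 + 0 = 0$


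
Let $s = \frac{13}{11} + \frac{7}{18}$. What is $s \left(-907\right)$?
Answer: $- \frac{282077}{198} \approx -1424.6$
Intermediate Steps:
$s = \frac{311}{198}$ ($s = 13 \cdot \frac{1}{11} + 7 \cdot \frac{1}{18} = \frac{13}{11} + \frac{7}{18} = \frac{311}{198} \approx 1.5707$)
$s \left(-907\right) = \frac{311}{198} \left(-907\right) = - \frac{282077}{198}$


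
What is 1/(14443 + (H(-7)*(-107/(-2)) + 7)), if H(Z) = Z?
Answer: 2/28151 ≈ 7.1045e-5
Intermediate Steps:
1/(14443 + (H(-7)*(-107/(-2)) + 7)) = 1/(14443 + (-(-749)/(-2) + 7)) = 1/(14443 + (-(-749)*(-1)/2 + 7)) = 1/(14443 + (-7*107/2 + 7)) = 1/(14443 + (-749/2 + 7)) = 1/(14443 - 735/2) = 1/(28151/2) = 2/28151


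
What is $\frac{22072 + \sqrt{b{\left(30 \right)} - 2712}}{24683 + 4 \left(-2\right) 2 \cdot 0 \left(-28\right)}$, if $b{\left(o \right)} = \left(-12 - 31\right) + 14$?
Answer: $\frac{22072}{24683} + \frac{i \sqrt{2741}}{24683} \approx 0.89422 + 0.0021211 i$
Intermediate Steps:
$b{\left(o \right)} = -29$ ($b{\left(o \right)} = -43 + 14 = -29$)
$\frac{22072 + \sqrt{b{\left(30 \right)} - 2712}}{24683 + 4 \left(-2\right) 2 \cdot 0 \left(-28\right)} = \frac{22072 + \sqrt{-29 - 2712}}{24683 + 4 \left(-2\right) 2 \cdot 0 \left(-28\right)} = \frac{22072 + \sqrt{-2741}}{24683 + 4 \left(\left(-4\right) 0\right) \left(-28\right)} = \frac{22072 + i \sqrt{2741}}{24683 + 4 \cdot 0 \left(-28\right)} = \frac{22072 + i \sqrt{2741}}{24683 + 0 \left(-28\right)} = \frac{22072 + i \sqrt{2741}}{24683 + 0} = \frac{22072 + i \sqrt{2741}}{24683} = \left(22072 + i \sqrt{2741}\right) \frac{1}{24683} = \frac{22072}{24683} + \frac{i \sqrt{2741}}{24683}$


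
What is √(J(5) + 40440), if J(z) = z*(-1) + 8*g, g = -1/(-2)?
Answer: √40439 ≈ 201.09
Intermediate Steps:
g = ½ (g = -1*(-½) = ½ ≈ 0.50000)
J(z) = 4 - z (J(z) = z*(-1) + 8*(½) = -z + 4 = 4 - z)
√(J(5) + 40440) = √((4 - 1*5) + 40440) = √((4 - 5) + 40440) = √(-1 + 40440) = √40439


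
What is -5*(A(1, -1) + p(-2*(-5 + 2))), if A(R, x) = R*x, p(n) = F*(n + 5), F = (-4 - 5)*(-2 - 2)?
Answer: -1975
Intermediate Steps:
F = 36 (F = -9*(-4) = 36)
p(n) = 180 + 36*n (p(n) = 36*(n + 5) = 36*(5 + n) = 180 + 36*n)
-5*(A(1, -1) + p(-2*(-5 + 2))) = -5*(1*(-1) + (180 + 36*(-2*(-5 + 2)))) = -5*(-1 + (180 + 36*(-2*(-3)))) = -5*(-1 + (180 + 36*6)) = -5*(-1 + (180 + 216)) = -5*(-1 + 396) = -5*395 = -1975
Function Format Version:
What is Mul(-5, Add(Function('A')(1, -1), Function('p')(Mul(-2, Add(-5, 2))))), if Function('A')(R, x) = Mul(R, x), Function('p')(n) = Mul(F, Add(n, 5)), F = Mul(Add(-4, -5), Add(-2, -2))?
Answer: -1975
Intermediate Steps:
F = 36 (F = Mul(-9, -4) = 36)
Function('p')(n) = Add(180, Mul(36, n)) (Function('p')(n) = Mul(36, Add(n, 5)) = Mul(36, Add(5, n)) = Add(180, Mul(36, n)))
Mul(-5, Add(Function('A')(1, -1), Function('p')(Mul(-2, Add(-5, 2))))) = Mul(-5, Add(Mul(1, -1), Add(180, Mul(36, Mul(-2, Add(-5, 2)))))) = Mul(-5, Add(-1, Add(180, Mul(36, Mul(-2, -3))))) = Mul(-5, Add(-1, Add(180, Mul(36, 6)))) = Mul(-5, Add(-1, Add(180, 216))) = Mul(-5, Add(-1, 396)) = Mul(-5, 395) = -1975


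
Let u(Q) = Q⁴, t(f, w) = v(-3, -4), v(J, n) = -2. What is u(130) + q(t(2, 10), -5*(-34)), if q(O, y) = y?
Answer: 285610170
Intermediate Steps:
t(f, w) = -2
u(130) + q(t(2, 10), -5*(-34)) = 130⁴ - 5*(-34) = 285610000 + 170 = 285610170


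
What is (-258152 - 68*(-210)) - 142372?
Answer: -386244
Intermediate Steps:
(-258152 - 68*(-210)) - 142372 = (-258152 + 14280) - 142372 = -243872 - 142372 = -386244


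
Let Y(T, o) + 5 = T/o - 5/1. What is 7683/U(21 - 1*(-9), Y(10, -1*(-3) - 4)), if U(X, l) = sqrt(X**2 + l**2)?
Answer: 591*sqrt(13)/10 ≈ 213.09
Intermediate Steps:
Y(T, o) = -10 + T/o (Y(T, o) = -5 + (T/o - 5/1) = -5 + (T/o - 5*1) = -5 + (T/o - 5) = -5 + (-5 + T/o) = -10 + T/o)
7683/U(21 - 1*(-9), Y(10, -1*(-3) - 4)) = 7683/(sqrt((21 - 1*(-9))**2 + (-10 + 10/(-1*(-3) - 4))**2)) = 7683/(sqrt((21 + 9)**2 + (-10 + 10/(3 - 4))**2)) = 7683/(sqrt(30**2 + (-10 + 10/(-1))**2)) = 7683/(sqrt(900 + (-10 + 10*(-1))**2)) = 7683/(sqrt(900 + (-10 - 10)**2)) = 7683/(sqrt(900 + (-20)**2)) = 7683/(sqrt(900 + 400)) = 7683/(sqrt(1300)) = 7683/((10*sqrt(13))) = 7683*(sqrt(13)/130) = 591*sqrt(13)/10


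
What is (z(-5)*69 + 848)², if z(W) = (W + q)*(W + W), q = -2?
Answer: 32239684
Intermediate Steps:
z(W) = 2*W*(-2 + W) (z(W) = (W - 2)*(W + W) = (-2 + W)*(2*W) = 2*W*(-2 + W))
(z(-5)*69 + 848)² = ((2*(-5)*(-2 - 5))*69 + 848)² = ((2*(-5)*(-7))*69 + 848)² = (70*69 + 848)² = (4830 + 848)² = 5678² = 32239684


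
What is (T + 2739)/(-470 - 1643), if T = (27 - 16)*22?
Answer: -2981/2113 ≈ -1.4108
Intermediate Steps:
T = 242 (T = 11*22 = 242)
(T + 2739)/(-470 - 1643) = (242 + 2739)/(-470 - 1643) = 2981/(-2113) = 2981*(-1/2113) = -2981/2113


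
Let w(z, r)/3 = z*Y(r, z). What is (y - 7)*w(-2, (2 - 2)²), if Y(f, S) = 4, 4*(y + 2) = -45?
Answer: 486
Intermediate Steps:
y = -53/4 (y = -2 + (¼)*(-45) = -2 - 45/4 = -53/4 ≈ -13.250)
w(z, r) = 12*z (w(z, r) = 3*(z*4) = 3*(4*z) = 12*z)
(y - 7)*w(-2, (2 - 2)²) = (-53/4 - 7)*(12*(-2)) = -81/4*(-24) = 486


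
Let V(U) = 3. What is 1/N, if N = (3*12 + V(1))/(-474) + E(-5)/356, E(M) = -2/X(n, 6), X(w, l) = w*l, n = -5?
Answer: -421860/34631 ≈ -12.182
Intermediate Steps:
X(w, l) = l*w
E(M) = 1/15 (E(M) = -2/(6*(-5)) = -2/(-30) = -2*(-1/30) = 1/15)
N = -34631/421860 (N = (3*12 + 3)/(-474) + (1/15)/356 = (36 + 3)*(-1/474) + (1/15)*(1/356) = 39*(-1/474) + 1/5340 = -13/158 + 1/5340 = -34631/421860 ≈ -0.082091)
1/N = 1/(-34631/421860) = -421860/34631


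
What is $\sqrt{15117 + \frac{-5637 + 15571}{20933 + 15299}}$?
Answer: $\frac{\sqrt{1240332497131}}{9058} \approx 122.95$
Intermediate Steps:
$\sqrt{15117 + \frac{-5637 + 15571}{20933 + 15299}} = \sqrt{15117 + \frac{9934}{36232}} = \sqrt{15117 + 9934 \cdot \frac{1}{36232}} = \sqrt{15117 + \frac{4967}{18116}} = \sqrt{\frac{273864539}{18116}} = \frac{\sqrt{1240332497131}}{9058}$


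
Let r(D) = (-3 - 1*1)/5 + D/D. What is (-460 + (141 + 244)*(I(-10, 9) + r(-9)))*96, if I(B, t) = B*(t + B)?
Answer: 332832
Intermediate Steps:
r(D) = 1/5 (r(D) = (-3 - 1)*(1/5) + 1 = -4*1/5 + 1 = -4/5 + 1 = 1/5)
I(B, t) = B*(B + t)
(-460 + (141 + 244)*(I(-10, 9) + r(-9)))*96 = (-460 + (141 + 244)*(-10*(-10 + 9) + 1/5))*96 = (-460 + 385*(-10*(-1) + 1/5))*96 = (-460 + 385*(10 + 1/5))*96 = (-460 + 385*(51/5))*96 = (-460 + 3927)*96 = 3467*96 = 332832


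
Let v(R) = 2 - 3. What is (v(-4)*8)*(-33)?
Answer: 264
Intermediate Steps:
v(R) = -1
(v(-4)*8)*(-33) = -1*8*(-33) = -8*(-33) = 264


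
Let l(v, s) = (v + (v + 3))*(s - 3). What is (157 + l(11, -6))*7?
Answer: -476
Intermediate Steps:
l(v, s) = (-3 + s)*(3 + 2*v) (l(v, s) = (v + (3 + v))*(-3 + s) = (3 + 2*v)*(-3 + s) = (-3 + s)*(3 + 2*v))
(157 + l(11, -6))*7 = (157 + (-9 - 6*11 + 3*(-6) + 2*(-6)*11))*7 = (157 + (-9 - 66 - 18 - 132))*7 = (157 - 225)*7 = -68*7 = -476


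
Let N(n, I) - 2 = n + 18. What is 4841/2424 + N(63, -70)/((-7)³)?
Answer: 1459271/831432 ≈ 1.7551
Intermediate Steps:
N(n, I) = 20 + n (N(n, I) = 2 + (n + 18) = 2 + (18 + n) = 20 + n)
4841/2424 + N(63, -70)/((-7)³) = 4841/2424 + (20 + 63)/((-7)³) = 4841*(1/2424) + 83/(-343) = 4841/2424 + 83*(-1/343) = 4841/2424 - 83/343 = 1459271/831432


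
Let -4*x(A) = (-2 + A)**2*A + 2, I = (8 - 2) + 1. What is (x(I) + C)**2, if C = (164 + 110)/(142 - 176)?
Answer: 12652249/4624 ≈ 2736.2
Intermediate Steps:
C = -137/17 (C = 274/(-34) = 274*(-1/34) = -137/17 ≈ -8.0588)
I = 7 (I = 6 + 1 = 7)
x(A) = -1/2 - A*(-2 + A)**2/4 (x(A) = -((-2 + A)**2*A + 2)/4 = -(A*(-2 + A)**2 + 2)/4 = -(2 + A*(-2 + A)**2)/4 = -1/2 - A*(-2 + A)**2/4)
(x(I) + C)**2 = ((-1/2 - 1/4*7*(-2 + 7)**2) - 137/17)**2 = ((-1/2 - 1/4*7*5**2) - 137/17)**2 = ((-1/2 - 1/4*7*25) - 137/17)**2 = ((-1/2 - 175/4) - 137/17)**2 = (-177/4 - 137/17)**2 = (-3557/68)**2 = 12652249/4624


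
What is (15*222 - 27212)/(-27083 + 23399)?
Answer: 11941/1842 ≈ 6.4826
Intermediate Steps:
(15*222 - 27212)/(-27083 + 23399) = (3330 - 27212)/(-3684) = -23882*(-1/3684) = 11941/1842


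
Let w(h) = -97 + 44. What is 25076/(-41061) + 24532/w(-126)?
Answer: -1008637480/2176233 ≈ -463.48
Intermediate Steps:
w(h) = -53
25076/(-41061) + 24532/w(-126) = 25076/(-41061) + 24532/(-53) = 25076*(-1/41061) + 24532*(-1/53) = -25076/41061 - 24532/53 = -1008637480/2176233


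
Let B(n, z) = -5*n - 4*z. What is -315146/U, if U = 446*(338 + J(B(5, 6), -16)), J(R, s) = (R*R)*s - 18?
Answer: 157573/8495408 ≈ 0.018548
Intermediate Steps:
J(R, s) = -18 + s*R² (J(R, s) = R²*s - 18 = s*R² - 18 = -18 + s*R²)
U = -16990816 (U = 446*(338 + (-18 - 16*(-5*5 - 4*6)²)) = 446*(338 + (-18 - 16*(-25 - 24)²)) = 446*(338 + (-18 - 16*(-49)²)) = 446*(338 + (-18 - 16*2401)) = 446*(338 + (-18 - 38416)) = 446*(338 - 38434) = 446*(-38096) = -16990816)
-315146/U = -315146/(-16990816) = -315146*(-1/16990816) = 157573/8495408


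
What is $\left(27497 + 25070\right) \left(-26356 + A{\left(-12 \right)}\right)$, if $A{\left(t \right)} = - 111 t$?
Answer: $-1315436608$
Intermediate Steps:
$\left(27497 + 25070\right) \left(-26356 + A{\left(-12 \right)}\right) = \left(27497 + 25070\right) \left(-26356 - -1332\right) = 52567 \left(-26356 + 1332\right) = 52567 \left(-25024\right) = -1315436608$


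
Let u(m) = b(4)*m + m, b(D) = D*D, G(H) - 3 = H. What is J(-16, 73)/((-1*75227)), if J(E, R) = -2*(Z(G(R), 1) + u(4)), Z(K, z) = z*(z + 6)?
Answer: 150/75227 ≈ 0.0019940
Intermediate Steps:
G(H) = 3 + H
b(D) = D²
u(m) = 17*m (u(m) = 4²*m + m = 16*m + m = 17*m)
Z(K, z) = z*(6 + z)
J(E, R) = -150 (J(E, R) = -2*(1*(6 + 1) + 17*4) = -2*(1*7 + 68) = -2*(7 + 68) = -2*75 = -150)
J(-16, 73)/((-1*75227)) = -150/((-1*75227)) = -150/(-75227) = -150*(-1/75227) = 150/75227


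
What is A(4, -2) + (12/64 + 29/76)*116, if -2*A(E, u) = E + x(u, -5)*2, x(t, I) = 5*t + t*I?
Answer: 4865/76 ≈ 64.013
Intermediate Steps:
x(t, I) = 5*t + I*t
A(E, u) = -E/2 (A(E, u) = -(E + (u*(5 - 5))*2)/2 = -(E + (u*0)*2)/2 = -(E + 0*2)/2 = -(E + 0)/2 = -E/2)
A(4, -2) + (12/64 + 29/76)*116 = -½*4 + (12/64 + 29/76)*116 = -2 + (12*(1/64) + 29*(1/76))*116 = -2 + (3/16 + 29/76)*116 = -2 + (173/304)*116 = -2 + 5017/76 = 4865/76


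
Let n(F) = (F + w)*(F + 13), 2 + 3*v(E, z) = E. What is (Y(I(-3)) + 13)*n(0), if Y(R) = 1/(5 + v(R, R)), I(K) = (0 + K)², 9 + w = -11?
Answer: -37570/11 ≈ -3415.5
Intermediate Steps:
w = -20 (w = -9 - 11 = -20)
v(E, z) = -⅔ + E/3
n(F) = (-20 + F)*(13 + F) (n(F) = (F - 20)*(F + 13) = (-20 + F)*(13 + F))
I(K) = K²
Y(R) = 1/(13/3 + R/3) (Y(R) = 1/(5 + (-⅔ + R/3)) = 1/(13/3 + R/3))
(Y(I(-3)) + 13)*n(0) = (3/(13 + (-3)²) + 13)*(-260 + 0² - 7*0) = (3/(13 + 9) + 13)*(-260 + 0 + 0) = (3/22 + 13)*(-260) = (289/22)*(-260) = -37570/11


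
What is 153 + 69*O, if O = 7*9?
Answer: 4500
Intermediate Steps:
O = 63
153 + 69*O = 153 + 69*63 = 153 + 4347 = 4500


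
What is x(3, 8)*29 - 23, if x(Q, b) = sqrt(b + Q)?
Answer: -23 + 29*sqrt(11) ≈ 73.182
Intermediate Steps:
x(Q, b) = sqrt(Q + b)
x(3, 8)*29 - 23 = sqrt(3 + 8)*29 - 23 = sqrt(11)*29 - 23 = 29*sqrt(11) - 23 = -23 + 29*sqrt(11)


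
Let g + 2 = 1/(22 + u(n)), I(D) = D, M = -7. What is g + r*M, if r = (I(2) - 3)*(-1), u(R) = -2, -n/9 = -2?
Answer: -179/20 ≈ -8.9500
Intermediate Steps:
n = 18 (n = -9*(-2) = 18)
g = -39/20 (g = -2 + 1/(22 - 2) = -2 + 1/20 = -39/20 ≈ -1.9500)
r = 1 (r = (2 - 3)*(-1) = -1*(-1) = 1)
g + r*M = -39/20 + 1*(-7) = -39/20 - 7 = -179/20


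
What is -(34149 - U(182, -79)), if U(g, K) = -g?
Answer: -34331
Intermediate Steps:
-(34149 - U(182, -79)) = -(34149 - (-1)*182) = -(34149 - 1*(-182)) = -(34149 + 182) = -1*34331 = -34331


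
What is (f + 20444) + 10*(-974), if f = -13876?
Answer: -3172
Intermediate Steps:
(f + 20444) + 10*(-974) = (-13876 + 20444) + 10*(-974) = 6568 - 9740 = -3172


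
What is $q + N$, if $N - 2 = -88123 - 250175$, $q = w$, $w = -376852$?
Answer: $-715148$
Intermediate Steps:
$q = -376852$
$N = -338296$ ($N = 2 - 338298 = -338296$)
$q + N = -376852 - 338296 = -715148$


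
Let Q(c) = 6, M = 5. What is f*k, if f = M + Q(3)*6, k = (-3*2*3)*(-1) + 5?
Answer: 943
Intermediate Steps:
k = 23 (k = -6*3*(-1) + 5 = -18*(-1) + 5 = 18 + 5 = 23)
f = 41 (f = 5 + 6*6 = 5 + 36 = 41)
f*k = 41*23 = 943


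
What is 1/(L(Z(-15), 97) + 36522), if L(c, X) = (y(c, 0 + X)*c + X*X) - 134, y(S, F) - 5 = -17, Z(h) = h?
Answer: 1/45977 ≈ 2.1750e-5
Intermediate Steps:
y(S, F) = -12 (y(S, F) = 5 - 17 = -12)
L(c, X) = -134 + X² - 12*c (L(c, X) = (-12*c + X*X) - 134 = (-12*c + X²) - 134 = (X² - 12*c) - 134 = -134 + X² - 12*c)
1/(L(Z(-15), 97) + 36522) = 1/((-134 + 97² - 12*(-15)) + 36522) = 1/((-134 + 9409 + 180) + 36522) = 1/(9455 + 36522) = 1/45977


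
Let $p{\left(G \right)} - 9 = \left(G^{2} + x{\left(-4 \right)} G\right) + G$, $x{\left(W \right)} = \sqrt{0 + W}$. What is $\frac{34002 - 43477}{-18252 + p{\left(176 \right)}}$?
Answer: $- \frac{24462555}{33353237} + \frac{667040 i}{33353237} \approx -0.73344 + 0.019999 i$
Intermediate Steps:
$x{\left(W \right)} = \sqrt{W}$
$p{\left(G \right)} = 9 + G + G^{2} + 2 i G$ ($p{\left(G \right)} = 9 + \left(\left(G^{2} + \sqrt{-4} G\right) + G\right) = 9 + \left(\left(G^{2} + 2 i G\right) + G\right) = 9 + \left(G + G^{2} + 2 i G\right) = 9 + G + G^{2} + 2 i G$)
$\frac{34002 - 43477}{-18252 + p{\left(176 \right)}} = \frac{34002 - 43477}{-18252 + \left(9 + 176 + 176^{2} + 2 i 176\right)} = - \frac{9475}{-18252 + \left(9 + 176 + 30976 + 352 i\right)} = - \frac{9475}{-18252 + \left(31161 + 352 i\right)} = - \frac{9475}{12909 + 352 i} = - 9475 \frac{12909 - 352 i}{166766185} = - \frac{1895 \left(12909 - 352 i\right)}{33353237}$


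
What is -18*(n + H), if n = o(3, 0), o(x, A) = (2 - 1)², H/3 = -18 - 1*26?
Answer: 2358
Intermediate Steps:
H = -132 (H = 3*(-18 - 1*26) = 3*(-18 - 26) = 3*(-44) = -132)
o(x, A) = 1 (o(x, A) = 1² = 1)
n = 1
-18*(n + H) = -18*(1 - 132) = -18*(-131) = 2358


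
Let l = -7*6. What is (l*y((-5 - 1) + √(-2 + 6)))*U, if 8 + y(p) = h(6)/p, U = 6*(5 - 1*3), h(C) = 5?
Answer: 4662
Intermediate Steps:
U = 12 (U = 6*(5 - 3) = 6*2 = 12)
y(p) = -8 + 5/p
l = -42
(l*y((-5 - 1) + √(-2 + 6)))*U = -42*(-8 + 5/((-5 - 1) + √(-2 + 6)))*12 = -42*(-8 + 5/(-6 + √4))*12 = -42*(-8 + 5/(-6 + 2))*12 = -42*(-8 + 5/(-4))*12 = -42*(-8 + 5*(-¼))*12 = -42*(-8 - 5/4)*12 = -42*(-37/4)*12 = (777/2)*12 = 4662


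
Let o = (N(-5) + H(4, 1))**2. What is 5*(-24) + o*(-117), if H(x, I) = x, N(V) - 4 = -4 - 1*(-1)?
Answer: -3045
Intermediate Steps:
N(V) = 1 (N(V) = 4 + (-4 - 1*(-1)) = 4 + (-4 + 1) = 4 - 3 = 1)
o = 25 (o = (1 + 4)**2 = 5**2 = 25)
5*(-24) + o*(-117) = 5*(-24) + 25*(-117) = -120 - 2925 = -3045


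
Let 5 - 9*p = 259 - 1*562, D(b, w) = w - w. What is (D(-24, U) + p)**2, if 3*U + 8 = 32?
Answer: 94864/81 ≈ 1171.2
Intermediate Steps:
U = 8 (U = -8/3 + (1/3)*32 = -8/3 + 32/3 = 8)
D(b, w) = 0
p = 308/9 (p = 5/9 - (259 - 1*562)/9 = 5/9 - (259 - 562)/9 = 5/9 - 1/9*(-303) = 5/9 + 101/3 = 308/9 ≈ 34.222)
(D(-24, U) + p)**2 = (0 + 308/9)**2 = (308/9)**2 = 94864/81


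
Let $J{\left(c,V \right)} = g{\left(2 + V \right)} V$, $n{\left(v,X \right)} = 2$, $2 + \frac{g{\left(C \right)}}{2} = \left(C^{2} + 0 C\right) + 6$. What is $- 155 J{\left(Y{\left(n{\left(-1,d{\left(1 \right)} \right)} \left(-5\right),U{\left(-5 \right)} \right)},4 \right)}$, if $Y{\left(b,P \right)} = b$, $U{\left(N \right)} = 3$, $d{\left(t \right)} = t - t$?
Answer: $-49600$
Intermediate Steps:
$d{\left(t \right)} = 0$
$g{\left(C \right)} = 8 + 2 C^{2}$ ($g{\left(C \right)} = -4 + 2 \left(\left(C^{2} + 0 C\right) + 6\right) = -4 + 2 \left(\left(C^{2} + 0\right) + 6\right) = -4 + 2 \left(C^{2} + 6\right) = -4 + 2 \left(6 + C^{2}\right) = -4 + \left(12 + 2 C^{2}\right) = 8 + 2 C^{2}$)
$J{\left(c,V \right)} = V \left(8 + 2 \left(2 + V\right)^{2}\right)$ ($J{\left(c,V \right)} = \left(8 + 2 \left(2 + V\right)^{2}\right) V = V \left(8 + 2 \left(2 + V\right)^{2}\right)$)
$- 155 J{\left(Y{\left(n{\left(-1,d{\left(1 \right)} \right)} \left(-5\right),U{\left(-5 \right)} \right)},4 \right)} = - 155 \cdot 2 \cdot 4 \left(4 + \left(2 + 4\right)^{2}\right) = - 155 \cdot 2 \cdot 4 \left(4 + 6^{2}\right) = - 155 \cdot 2 \cdot 4 \left(4 + 36\right) = - 155 \cdot 2 \cdot 4 \cdot 40 = \left(-155\right) 320 = -49600$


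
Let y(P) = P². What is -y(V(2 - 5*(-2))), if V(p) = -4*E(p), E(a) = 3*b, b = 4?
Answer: -2304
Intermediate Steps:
E(a) = 12 (E(a) = 3*4 = 12)
V(p) = -48 (V(p) = -4*12 = -48)
-y(V(2 - 5*(-2))) = -1*(-48)² = -1*2304 = -2304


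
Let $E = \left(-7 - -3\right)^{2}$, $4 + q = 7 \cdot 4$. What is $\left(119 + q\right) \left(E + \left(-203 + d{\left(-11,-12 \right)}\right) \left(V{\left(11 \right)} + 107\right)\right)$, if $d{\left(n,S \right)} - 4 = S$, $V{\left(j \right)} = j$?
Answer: $-3558126$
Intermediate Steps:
$d{\left(n,S \right)} = 4 + S$
$q = 24$ ($q = -4 + 7 \cdot 4 = -4 + 28 = 24$)
$E = 16$ ($E = \left(-7 + 3\right)^{2} = \left(-4\right)^{2} = 16$)
$\left(119 + q\right) \left(E + \left(-203 + d{\left(-11,-12 \right)}\right) \left(V{\left(11 \right)} + 107\right)\right) = \left(119 + 24\right) \left(16 + \left(-203 + \left(4 - 12\right)\right) \left(11 + 107\right)\right) = 143 \left(16 + \left(-203 - 8\right) 118\right) = 143 \left(16 - 24898\right) = 143 \left(-24882\right) = -3558126$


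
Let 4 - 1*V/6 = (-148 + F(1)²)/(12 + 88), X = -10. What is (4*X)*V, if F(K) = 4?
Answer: -6384/5 ≈ -1276.8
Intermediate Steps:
V = 798/25 (V = 24 - 6*(-148 + 4²)/(12 + 88) = 24 - 6*(-148 + 16)/100 = 24 - (-792)/100 = 24 - 6*(-33/25) = 24 + 198/25 = 798/25 ≈ 31.920)
(4*X)*V = (4*(-10))*(798/25) = -40*798/25 = -6384/5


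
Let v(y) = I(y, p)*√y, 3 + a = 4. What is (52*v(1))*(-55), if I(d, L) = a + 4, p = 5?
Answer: -14300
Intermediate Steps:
a = 1 (a = -3 + 4 = 1)
I(d, L) = 5 (I(d, L) = 1 + 4 = 5)
v(y) = 5*√y
(52*v(1))*(-55) = (52*(5*√1))*(-55) = (52*(5*1))*(-55) = (52*5)*(-55) = 260*(-55) = -14300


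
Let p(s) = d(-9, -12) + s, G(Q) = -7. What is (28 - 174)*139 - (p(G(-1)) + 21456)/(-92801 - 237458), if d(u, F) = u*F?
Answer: -6702254589/330259 ≈ -20294.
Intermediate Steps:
d(u, F) = F*u
p(s) = 108 + s (p(s) = -12*(-9) + s = 108 + s)
(28 - 174)*139 - (p(G(-1)) + 21456)/(-92801 - 237458) = (28 - 174)*139 - ((108 - 7) + 21456)/(-92801 - 237458) = -146*139 - (101 + 21456)/(-330259) = -20294 - 21557*(-1)/330259 = -20294 - 1*(-21557/330259) = -20294 + 21557/330259 = -6702254589/330259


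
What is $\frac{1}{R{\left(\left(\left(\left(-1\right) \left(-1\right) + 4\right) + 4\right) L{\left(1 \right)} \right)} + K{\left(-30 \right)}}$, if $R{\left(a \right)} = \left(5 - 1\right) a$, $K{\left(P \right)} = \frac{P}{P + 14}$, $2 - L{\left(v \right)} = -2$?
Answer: $\frac{8}{1167} \approx 0.0068552$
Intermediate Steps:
$L{\left(v \right)} = 4$ ($L{\left(v \right)} = 2 - -2 = 2 + 2 = 4$)
$K{\left(P \right)} = \frac{P}{14 + P}$
$R{\left(a \right)} = 4 a$ ($R{\left(a \right)} = \left(5 - 1\right) a = 4 a$)
$\frac{1}{R{\left(\left(\left(\left(-1\right) \left(-1\right) + 4\right) + 4\right) L{\left(1 \right)} \right)} + K{\left(-30 \right)}} = \frac{1}{4 \left(\left(\left(-1\right) \left(-1\right) + 4\right) + 4\right) 4 - \frac{30}{14 - 30}} = \frac{1}{4 \left(\left(1 + 4\right) + 4\right) 4 - \frac{30}{-16}} = \frac{1}{4 \left(5 + 4\right) 4 - - \frac{15}{8}} = \frac{1}{4 \cdot 9 \cdot 4 + \frac{15}{8}} = \frac{1}{4 \cdot 36 + \frac{15}{8}} = \frac{1}{144 + \frac{15}{8}} = \frac{1}{\frac{1167}{8}} = \frac{8}{1167}$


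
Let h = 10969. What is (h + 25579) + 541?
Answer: 37089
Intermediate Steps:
(h + 25579) + 541 = (10969 + 25579) + 541 = 36548 + 541 = 37089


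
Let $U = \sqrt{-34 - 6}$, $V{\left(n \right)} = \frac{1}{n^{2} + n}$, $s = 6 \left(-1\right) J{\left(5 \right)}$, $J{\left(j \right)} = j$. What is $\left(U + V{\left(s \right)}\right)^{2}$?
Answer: $- \frac{30275999}{756900} + \frac{2 i \sqrt{10}}{435} \approx -40.0 + 0.014539 i$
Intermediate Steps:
$s = -30$ ($s = 6 \left(-1\right) 5 = \left(-6\right) 5 = -30$)
$V{\left(n \right)} = \frac{1}{n + n^{2}}$
$U = 2 i \sqrt{10}$ ($U = \sqrt{-40} = 2 i \sqrt{10} \approx 6.3246 i$)
$\left(U + V{\left(s \right)}\right)^{2} = \left(2 i \sqrt{10} + \frac{1}{\left(-30\right) \left(1 - 30\right)}\right)^{2} = \left(2 i \sqrt{10} - \frac{1}{30 \left(-29\right)}\right)^{2} = \left(2 i \sqrt{10} - - \frac{1}{870}\right)^{2} = \left(2 i \sqrt{10} + \frac{1}{870}\right)^{2} = \left(\frac{1}{870} + 2 i \sqrt{10}\right)^{2}$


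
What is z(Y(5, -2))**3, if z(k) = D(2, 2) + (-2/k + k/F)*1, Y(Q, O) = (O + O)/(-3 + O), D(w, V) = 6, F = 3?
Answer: 1442897/27000 ≈ 53.441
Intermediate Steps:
Y(Q, O) = 2*O/(-3 + O) (Y(Q, O) = (2*O)/(-3 + O) = 2*O/(-3 + O))
z(k) = 6 - 2/k + k/3 (z(k) = 6 + (-2/k + k/3)*1 = 6 + (-2/k + k/3) = 6 - 2/k + k/3)
z(Y(5, -2))**3 = (6 - 2/(2*(-2)/(-3 - 2)) + (2*(-2)/(-3 - 2))/3)**3 = (6 - 2/(2*(-2)/(-5)) + (2*(-2)/(-5))/3)**3 = (6 - 2/(2*(-2)*(-1/5)) + (2*(-2)*(-1/5))/3)**3 = (6 - 2/4/5 + (1/3)*(4/5))**3 = (6 - 2*5/4 + 4/15)**3 = (6 - 5/2 + 4/15)**3 = (113/30)**3 = 1442897/27000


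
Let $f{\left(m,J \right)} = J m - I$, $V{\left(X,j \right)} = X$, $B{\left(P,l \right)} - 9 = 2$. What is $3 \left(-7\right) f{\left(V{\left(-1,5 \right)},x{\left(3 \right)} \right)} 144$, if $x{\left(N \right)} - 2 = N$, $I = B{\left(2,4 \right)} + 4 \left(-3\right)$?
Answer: $12096$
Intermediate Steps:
$B{\left(P,l \right)} = 11$ ($B{\left(P,l \right)} = 9 + 2 = 11$)
$I = -1$ ($I = 11 + 4 \left(-3\right) = 11 - 12 = -1$)
$x{\left(N \right)} = 2 + N$
$f{\left(m,J \right)} = 1 + J m$ ($f{\left(m,J \right)} = J m - -1 = J m + 1 = 1 + J m$)
$3 \left(-7\right) f{\left(V{\left(-1,5 \right)},x{\left(3 \right)} \right)} 144 = 3 \left(-7\right) \left(1 + \left(2 + 3\right) \left(-1\right)\right) 144 = - 21 \left(1 + 5 \left(-1\right)\right) 144 = - 21 \left(1 - 5\right) 144 = \left(-21\right) \left(-4\right) 144 = 84 \cdot 144 = 12096$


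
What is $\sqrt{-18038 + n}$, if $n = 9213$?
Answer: $5 i \sqrt{353} \approx 93.942 i$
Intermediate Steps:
$\sqrt{-18038 + n} = \sqrt{-18038 + 9213} = \sqrt{-8825} = 5 i \sqrt{353}$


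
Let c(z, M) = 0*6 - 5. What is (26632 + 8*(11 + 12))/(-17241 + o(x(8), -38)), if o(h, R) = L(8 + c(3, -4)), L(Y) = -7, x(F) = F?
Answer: -838/539 ≈ -1.5547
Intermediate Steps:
c(z, M) = -5 (c(z, M) = 0 - 5 = -5)
o(h, R) = -7
(26632 + 8*(11 + 12))/(-17241 + o(x(8), -38)) = (26632 + 8*(11 + 12))/(-17241 - 7) = (26632 + 8*23)/(-17248) = (26632 + 184)*(-1/17248) = 26816*(-1/17248) = -838/539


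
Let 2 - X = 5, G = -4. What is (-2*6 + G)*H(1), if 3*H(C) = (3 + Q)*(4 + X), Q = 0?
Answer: -16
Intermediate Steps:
X = -3 (X = 2 - 1*5 = 2 - 5 = -3)
H(C) = 1 (H(C) = ((3 + 0)*(4 - 3))/3 = (3*1)/3 = (⅓)*3 = 1)
(-2*6 + G)*H(1) = (-2*6 - 4)*1 = (-12 - 4)*1 = -16*1 = -16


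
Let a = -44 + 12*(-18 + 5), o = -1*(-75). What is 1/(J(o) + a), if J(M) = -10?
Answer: -1/210 ≈ -0.0047619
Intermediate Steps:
o = 75
a = -200 (a = -44 + 12*(-13) = -44 - 156 = -200)
1/(J(o) + a) = 1/(-10 - 200) = 1/(-210) = -1/210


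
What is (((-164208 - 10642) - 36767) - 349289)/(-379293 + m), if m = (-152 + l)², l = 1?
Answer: 280453/178246 ≈ 1.5734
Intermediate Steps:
m = 22801 (m = (-152 + 1)² = (-151)² = 22801)
(((-164208 - 10642) - 36767) - 349289)/(-379293 + m) = (((-164208 - 10642) - 36767) - 349289)/(-379293 + 22801) = ((-174850 - 36767) - 349289)/(-356492) = (-211617 - 349289)*(-1/356492) = -560906*(-1/356492) = 280453/178246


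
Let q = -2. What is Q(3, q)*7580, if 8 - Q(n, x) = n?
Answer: 37900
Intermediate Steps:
Q(n, x) = 8 - n
Q(3, q)*7580 = (8 - 1*3)*7580 = (8 - 3)*7580 = 5*7580 = 37900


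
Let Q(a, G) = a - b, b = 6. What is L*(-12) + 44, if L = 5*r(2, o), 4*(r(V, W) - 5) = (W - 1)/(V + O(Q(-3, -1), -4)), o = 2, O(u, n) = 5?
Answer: -1807/7 ≈ -258.14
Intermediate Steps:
Q(a, G) = -6 + a (Q(a, G) = a - 1*6 = a - 6 = -6 + a)
r(V, W) = 5 + (-1 + W)/(4*(5 + V)) (r(V, W) = 5 + ((W - 1)/(V + 5))/4 = 5 + ((-1 + W)/(5 + V))/4 = 5 + (-1 + W)/(4*(5 + V)))
L = 705/28 (L = 5*((99 + 2 + 20*2)/(4*(5 + 2))) = 5*((¼)*(99 + 2 + 40)/7) = 5*((¼)*(⅐)*141) = 5*(141/28) = 705/28 ≈ 25.179)
L*(-12) + 44 = (705/28)*(-12) + 44 = -2115/7 + 44 = -1807/7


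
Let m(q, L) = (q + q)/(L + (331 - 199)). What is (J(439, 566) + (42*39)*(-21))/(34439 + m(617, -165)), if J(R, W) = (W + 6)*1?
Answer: -1116258/1135253 ≈ -0.98327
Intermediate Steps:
J(R, W) = 6 + W (J(R, W) = (6 + W)*1 = 6 + W)
m(q, L) = 2*q/(132 + L) (m(q, L) = (2*q)/(L + 132) = (2*q)/(132 + L) = 2*q/(132 + L))
(J(439, 566) + (42*39)*(-21))/(34439 + m(617, -165)) = ((6 + 566) + (42*39)*(-21))/(34439 + 2*617/(132 - 165)) = (572 + 1638*(-21))/(34439 + 2*617/(-33)) = (572 - 34398)/(34439 + 2*617*(-1/33)) = -33826/(34439 - 1234/33) = -33826/1135253/33 = -33826*33/1135253 = -1116258/1135253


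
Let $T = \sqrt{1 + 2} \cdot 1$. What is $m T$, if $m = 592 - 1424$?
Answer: $- 832 \sqrt{3} \approx -1441.1$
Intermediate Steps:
$m = -832$
$T = \sqrt{3}$ ($T = \sqrt{3} \cdot 1 = \sqrt{3} \approx 1.732$)
$m T = - 832 \sqrt{3}$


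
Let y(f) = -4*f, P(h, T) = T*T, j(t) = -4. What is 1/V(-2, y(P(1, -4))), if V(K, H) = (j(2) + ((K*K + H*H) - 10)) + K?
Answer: 1/4084 ≈ 0.00024486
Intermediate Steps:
P(h, T) = T**2
V(K, H) = -14 + K + H**2 + K**2 (V(K, H) = (-4 + ((K*K + H*H) - 10)) + K = (-4 + ((K**2 + H**2) - 10)) + K = (-4 + ((H**2 + K**2) - 10)) + K = (-4 + (-10 + H**2 + K**2)) + K = (-14 + H**2 + K**2) + K = -14 + K + H**2 + K**2)
1/V(-2, y(P(1, -4))) = 1/(-14 - 2 + (-4*(-4)**2)**2 + (-2)**2) = 1/(-14 - 2 + (-4*16)**2 + 4) = 1/(-14 - 2 + (-64)**2 + 4) = 1/(-14 - 2 + 4096 + 4) = 1/4084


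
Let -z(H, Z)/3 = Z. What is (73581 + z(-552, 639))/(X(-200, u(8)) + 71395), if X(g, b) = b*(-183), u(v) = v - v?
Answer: 71664/71395 ≈ 1.0038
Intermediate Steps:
z(H, Z) = -3*Z
u(v) = 0
X(g, b) = -183*b
(73581 + z(-552, 639))/(X(-200, u(8)) + 71395) = (73581 - 3*639)/(-183*0 + 71395) = (73581 - 1917)/(0 + 71395) = 71664/71395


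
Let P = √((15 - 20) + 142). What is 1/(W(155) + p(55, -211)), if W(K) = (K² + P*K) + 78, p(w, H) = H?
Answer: 23892/567536239 - 155*√137/567536239 ≈ 3.8901e-5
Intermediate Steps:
P = √137 (P = √(-5 + 142) = √137 ≈ 11.705)
W(K) = 78 + K² + K*√137 (W(K) = (K² + √137*K) + 78 = (K² + K*√137) + 78 = 78 + K² + K*√137)
1/(W(155) + p(55, -211)) = 1/((78 + 155² + 155*√137) - 211) = 1/((78 + 24025 + 155*√137) - 211) = 1/((24103 + 155*√137) - 211) = 1/(23892 + 155*√137)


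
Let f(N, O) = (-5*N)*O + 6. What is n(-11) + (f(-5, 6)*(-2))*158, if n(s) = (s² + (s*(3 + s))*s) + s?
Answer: -50154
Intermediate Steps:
n(s) = s + s² + s²*(3 + s) (n(s) = (s² + s²*(3 + s)) + s = s + s² + s²*(3 + s))
f(N, O) = 6 - 5*N*O (f(N, O) = -5*N*O + 6 = 6 - 5*N*O)
n(-11) + (f(-5, 6)*(-2))*158 = -11*(1 + (-11)² + 4*(-11)) + ((6 - 5*(-5)*6)*(-2))*158 = -11*(1 + 121 - 44) + ((6 + 150)*(-2))*158 = -11*78 + (156*(-2))*158 = -858 - 312*158 = -858 - 49296 = -50154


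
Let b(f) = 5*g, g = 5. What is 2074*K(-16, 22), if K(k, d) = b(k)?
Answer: 51850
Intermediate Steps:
b(f) = 25 (b(f) = 5*5 = 25)
K(k, d) = 25
2074*K(-16, 22) = 2074*25 = 51850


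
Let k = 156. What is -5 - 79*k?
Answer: -12329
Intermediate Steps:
-5 - 79*k = -5 - 79*156 = -5 - 12324 = -12329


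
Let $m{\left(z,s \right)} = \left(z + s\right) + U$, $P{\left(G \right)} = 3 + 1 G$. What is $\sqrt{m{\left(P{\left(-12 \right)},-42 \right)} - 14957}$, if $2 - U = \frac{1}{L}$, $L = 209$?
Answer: $\frac{i \sqrt{655477295}}{209} \approx 122.5 i$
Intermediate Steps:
$P{\left(G \right)} = 3 + G$
$U = \frac{417}{209}$ ($U = 2 - \frac{1}{209} = \frac{417}{209} \approx 1.9952$)
$m{\left(z,s \right)} = \frac{417}{209} + s + z$ ($m{\left(z,s \right)} = \left(z + s\right) + \frac{417}{209} = \left(s + z\right) + \frac{417}{209} = \frac{417}{209} + s + z$)
$\sqrt{m{\left(P{\left(-12 \right)},-42 \right)} - 14957} = \sqrt{\left(\frac{417}{209} - 42 + \left(3 - 12\right)\right) - 14957} = \sqrt{\left(\frac{417}{209} - 42 - 9\right) - 14957} = \sqrt{- \frac{10242}{209} - 14957} = \sqrt{- \frac{3136255}{209}} = \frac{i \sqrt{655477295}}{209}$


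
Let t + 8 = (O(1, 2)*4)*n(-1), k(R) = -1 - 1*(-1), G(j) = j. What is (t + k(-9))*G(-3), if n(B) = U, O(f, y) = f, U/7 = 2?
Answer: -144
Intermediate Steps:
U = 14 (U = 7*2 = 14)
n(B) = 14
k(R) = 0 (k(R) = -1 + 1 = 0)
t = 48 (t = -8 + (1*4)*14 = -8 + 4*14 = -8 + 56 = 48)
(t + k(-9))*G(-3) = (48 + 0)*(-3) = 48*(-3) = -144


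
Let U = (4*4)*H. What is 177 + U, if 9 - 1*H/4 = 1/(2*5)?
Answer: 3733/5 ≈ 746.60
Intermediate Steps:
H = 178/5 (H = 36 - 4/(2*5) = 36 - 4/10 = 36 - 4*⅒ = 36 - ⅖ = 178/5 ≈ 35.600)
U = 2848/5 (U = (4*4)*(178/5) = 16*(178/5) = 2848/5 ≈ 569.60)
177 + U = 177 + 2848/5 = 3733/5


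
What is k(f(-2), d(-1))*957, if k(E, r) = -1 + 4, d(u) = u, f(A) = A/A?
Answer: 2871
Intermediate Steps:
f(A) = 1
k(E, r) = 3
k(f(-2), d(-1))*957 = 3*957 = 2871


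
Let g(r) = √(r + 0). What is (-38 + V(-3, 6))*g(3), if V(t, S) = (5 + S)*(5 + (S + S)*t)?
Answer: -379*√3 ≈ -656.45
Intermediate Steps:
g(r) = √r
V(t, S) = (5 + S)*(5 + 2*S*t) (V(t, S) = (5 + S)*(5 + (2*S)*t) = (5 + S)*(5 + 2*S*t))
(-38 + V(-3, 6))*g(3) = (-38 + (25 + 5*6 + 2*(-3)*6² + 10*6*(-3)))*√3 = (-38 + (25 + 30 + 2*(-3)*36 - 180))*√3 = (-38 + (25 + 30 - 216 - 180))*√3 = (-38 - 341)*√3 = -379*√3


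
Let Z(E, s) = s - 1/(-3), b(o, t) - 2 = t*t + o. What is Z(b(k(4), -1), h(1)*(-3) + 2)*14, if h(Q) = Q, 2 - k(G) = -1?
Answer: -28/3 ≈ -9.3333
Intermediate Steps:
k(G) = 3 (k(G) = 2 - 1*(-1) = 2 + 1 = 3)
b(o, t) = 2 + o + t**2 (b(o, t) = 2 + (t*t + o) = 2 + (t**2 + o) = 2 + (o + t**2) = 2 + o + t**2)
Z(E, s) = 1/3 + s (Z(E, s) = s - (-1)/3 = s - 1*(-1/3) = s + 1/3 = 1/3 + s)
Z(b(k(4), -1), h(1)*(-3) + 2)*14 = (1/3 + (1*(-3) + 2))*14 = (1/3 + (-3 + 2))*14 = (1/3 - 1)*14 = -2/3*14 = -28/3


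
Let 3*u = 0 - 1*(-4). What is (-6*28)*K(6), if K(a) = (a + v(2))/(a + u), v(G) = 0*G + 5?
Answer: -252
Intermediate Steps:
v(G) = 5 (v(G) = 0 + 5 = 5)
u = 4/3 (u = (0 - 1*(-4))/3 = (0 + 4)/3 = (⅓)*4 = 4/3 ≈ 1.3333)
K(a) = (5 + a)/(4/3 + a) (K(a) = (a + 5)/(a + 4/3) = (5 + a)/(4/3 + a))
(-6*28)*K(6) = (-6*28)*(3*(5 + 6)/(4 + 3*6)) = -504*11/(4 + 18) = -504*11/22 = -168*3/2 = -252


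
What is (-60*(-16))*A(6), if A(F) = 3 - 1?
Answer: 1920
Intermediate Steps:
A(F) = 2
(-60*(-16))*A(6) = -60*(-16)*2 = 960*2 = 1920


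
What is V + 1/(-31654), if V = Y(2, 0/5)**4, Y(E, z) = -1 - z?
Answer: 31653/31654 ≈ 0.99997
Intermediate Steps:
V = 1 (V = (-1 - 0/5)**4 = (-1 - 1*0)**4 = (-1 + 0)**4 = (-1)**4 = 1)
V + 1/(-31654) = 1 + 1/(-31654) = 1 - 1/31654 = 31653/31654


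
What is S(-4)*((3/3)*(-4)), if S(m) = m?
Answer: 16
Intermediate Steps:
S(-4)*((3/3)*(-4)) = -4*3/3*(-4) = -4*3*(⅓)*(-4) = -4*(-4) = 16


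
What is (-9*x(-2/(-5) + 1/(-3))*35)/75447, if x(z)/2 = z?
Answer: -14/25149 ≈ -0.00055668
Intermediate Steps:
x(z) = 2*z
(-9*x(-2/(-5) + 1/(-3))*35)/75447 = (-18*(-2/(-5) + 1/(-3))*35)/75447 = (-18*(-2*(-⅕) + 1*(-⅓))*35)*(1/75447) = (-18*(⅖ - ⅓)*35)*(1/75447) = (-18/15*35)*(1/75447) = (-9*2/15*35)*(1/75447) = -6/5*35*(1/75447) = -42*1/75447 = -14/25149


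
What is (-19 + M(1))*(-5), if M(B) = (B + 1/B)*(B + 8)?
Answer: 5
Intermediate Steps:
M(B) = (8 + B)*(B + 1/B) (M(B) = (B + 1/B)*(8 + B) = (8 + B)*(B + 1/B))
(-19 + M(1))*(-5) = (-19 + (1 + 1**2 + 8*1 + 8/1))*(-5) = (-19 + (1 + 1 + 8 + 8*1))*(-5) = (-19 + (1 + 1 + 8 + 8))*(-5) = (-19 + 18)*(-5) = -1*(-5) = 5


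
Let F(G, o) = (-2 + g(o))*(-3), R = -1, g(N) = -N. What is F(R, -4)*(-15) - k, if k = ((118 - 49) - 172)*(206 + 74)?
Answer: 28930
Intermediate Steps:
F(G, o) = 6 + 3*o (F(G, o) = (-2 - o)*(-3) = 6 + 3*o)
k = -28840 (k = (69 - 172)*280 = -103*280 = -28840)
F(R, -4)*(-15) - k = (6 + 3*(-4))*(-15) - 1*(-28840) = (6 - 12)*(-15) + 28840 = -6*(-15) + 28840 = 90 + 28840 = 28930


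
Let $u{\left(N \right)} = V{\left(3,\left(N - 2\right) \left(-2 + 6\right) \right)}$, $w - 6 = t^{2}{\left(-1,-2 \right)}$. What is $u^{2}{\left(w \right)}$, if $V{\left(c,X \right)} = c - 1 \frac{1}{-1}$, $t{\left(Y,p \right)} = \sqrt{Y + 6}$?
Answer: $16$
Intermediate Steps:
$t{\left(Y,p \right)} = \sqrt{6 + Y}$
$w = 11$ ($w = 6 + \left(\sqrt{6 - 1}\right)^{2} = 6 + \left(\sqrt{5}\right)^{2} = 6 + 5 = 11$)
$V{\left(c,X \right)} = 1 + c$ ($V{\left(c,X \right)} = c - 1 \left(-1\right) = c - -1 = c + 1 = 1 + c$)
$u{\left(N \right)} = 4$ ($u{\left(N \right)} = 1 + 3 = 4$)
$u^{2}{\left(w \right)} = 4^{2} = 16$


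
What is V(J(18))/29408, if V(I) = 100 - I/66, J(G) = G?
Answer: 1097/323488 ≈ 0.0033912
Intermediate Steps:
V(I) = 100 - I/66
V(J(18))/29408 = (100 - 1/66*18)/29408 = (100 - 3/11)*(1/29408) = (1097/11)*(1/29408) = 1097/323488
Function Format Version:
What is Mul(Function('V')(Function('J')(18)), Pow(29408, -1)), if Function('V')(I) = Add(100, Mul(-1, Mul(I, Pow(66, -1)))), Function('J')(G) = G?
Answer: Rational(1097, 323488) ≈ 0.0033912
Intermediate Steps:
Function('V')(I) = Add(100, Mul(Rational(-1, 66), I)) (Function('V')(I) = Add(100, Mul(-1, Mul(I, Rational(1, 66)))) = Add(100, Mul(-1, Mul(Rational(1, 66), I))) = Add(100, Mul(Rational(-1, 66), I)))
Mul(Function('V')(Function('J')(18)), Pow(29408, -1)) = Mul(Add(100, Mul(Rational(-1, 66), 18)), Pow(29408, -1)) = Mul(Add(100, Rational(-3, 11)), Rational(1, 29408)) = Mul(Rational(1097, 11), Rational(1, 29408)) = Rational(1097, 323488)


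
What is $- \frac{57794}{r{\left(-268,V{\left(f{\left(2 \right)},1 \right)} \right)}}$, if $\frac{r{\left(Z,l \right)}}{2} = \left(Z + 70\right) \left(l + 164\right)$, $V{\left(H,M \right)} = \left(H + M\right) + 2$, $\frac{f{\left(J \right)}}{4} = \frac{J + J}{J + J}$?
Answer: $\frac{2627}{3078} \approx 0.85348$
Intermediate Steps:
$f{\left(J \right)} = 4$ ($f{\left(J \right)} = 4 \frac{J + J}{J + J} = 4 \frac{2 J}{2 J} = 4 \cdot 2 J \frac{1}{2 J} = 4 \cdot 1 = 4$)
$V{\left(H,M \right)} = 2 + H + M$
$r{\left(Z,l \right)} = 2 \left(70 + Z\right) \left(164 + l\right)$ ($r{\left(Z,l \right)} = 2 \left(Z + 70\right) \left(l + 164\right) = 2 \left(70 + Z\right) \left(164 + l\right)$)
$- \frac{57794}{r{\left(-268,V{\left(f{\left(2 \right)},1 \right)} \right)}} = - \frac{57794}{22960 + 140 \left(2 + 4 + 1\right) + 328 \left(-268\right) + 2 \left(-268\right) \left(2 + 4 + 1\right)} = - \frac{57794}{22960 + 140 \cdot 7 - 87904 + 2 \left(-268\right) 7} = - \frac{57794}{22960 + 980 - 87904 - 3752} = - \frac{57794}{-67716} = \left(-57794\right) \left(- \frac{1}{67716}\right) = \frac{2627}{3078}$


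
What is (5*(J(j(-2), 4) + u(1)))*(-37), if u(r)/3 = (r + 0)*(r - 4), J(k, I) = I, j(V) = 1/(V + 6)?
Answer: 925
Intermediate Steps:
j(V) = 1/(6 + V)
u(r) = 3*r*(-4 + r) (u(r) = 3*((r + 0)*(r - 4)) = 3*(r*(-4 + r)) = 3*r*(-4 + r))
(5*(J(j(-2), 4) + u(1)))*(-37) = (5*(4 + 3*1*(-4 + 1)))*(-37) = (5*(4 + 3*1*(-3)))*(-37) = (5*(4 - 9))*(-37) = (5*(-5))*(-37) = -25*(-37) = 925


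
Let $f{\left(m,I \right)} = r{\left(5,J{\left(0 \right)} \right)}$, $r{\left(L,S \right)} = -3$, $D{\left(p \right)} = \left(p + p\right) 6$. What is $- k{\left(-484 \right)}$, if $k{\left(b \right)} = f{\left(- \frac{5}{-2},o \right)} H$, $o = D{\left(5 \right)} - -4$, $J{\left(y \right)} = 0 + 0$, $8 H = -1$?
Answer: $- \frac{3}{8} \approx -0.375$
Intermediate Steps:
$D{\left(p \right)} = 12 p$ ($D{\left(p \right)} = 2 p 6 = 12 p$)
$H = - \frac{1}{8}$ ($H = \frac{1}{8} \left(-1\right) = - \frac{1}{8} \approx -0.125$)
$J{\left(y \right)} = 0$
$o = 64$ ($o = 12 \cdot 5 - -4 = 60 + 4 = 64$)
$f{\left(m,I \right)} = -3$
$k{\left(b \right)} = \frac{3}{8}$ ($k{\left(b \right)} = \left(-3\right) \left(- \frac{1}{8}\right) = \frac{3}{8}$)
$- k{\left(-484 \right)} = \left(-1\right) \frac{3}{8} = - \frac{3}{8}$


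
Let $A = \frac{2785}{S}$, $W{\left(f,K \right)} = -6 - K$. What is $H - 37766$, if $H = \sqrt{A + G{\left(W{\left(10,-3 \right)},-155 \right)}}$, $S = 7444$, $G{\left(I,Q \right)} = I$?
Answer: $-37766 + \frac{i \sqrt{36376967}}{3722} \approx -37766.0 + 1.6205 i$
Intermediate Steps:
$A = \frac{2785}{7444} \approx 0.37413$
$H = \frac{i \sqrt{36376967}}{3722}$ ($H = \sqrt{\frac{2785}{7444} - 3} = \sqrt{- \frac{19547}{7444}} = \frac{i \sqrt{36376967}}{3722} \approx 1.6205 i$)
$H - 37766 = \frac{i \sqrt{36376967}}{3722} - 37766 = -37766 + \frac{i \sqrt{36376967}}{3722}$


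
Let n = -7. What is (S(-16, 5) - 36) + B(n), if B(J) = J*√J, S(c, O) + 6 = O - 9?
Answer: -46 - 7*I*√7 ≈ -46.0 - 18.52*I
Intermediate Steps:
S(c, O) = -15 + O (S(c, O) = -6 + (O - 9) = -6 + (-9 + O) = -15 + O)
B(J) = J^(3/2)
(S(-16, 5) - 36) + B(n) = ((-15 + 5) - 36) + (-7)^(3/2) = (-10 - 36) - 7*I*√7 = -46 - 7*I*√7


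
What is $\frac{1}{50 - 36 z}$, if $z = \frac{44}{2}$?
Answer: $- \frac{1}{742} \approx -0.0013477$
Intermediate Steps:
$z = 22$ ($z = 44 \cdot \frac{1}{2} = 22$)
$\frac{1}{50 - 36 z} = \frac{1}{50 - 792} = \frac{1}{-742} = - \frac{1}{742}$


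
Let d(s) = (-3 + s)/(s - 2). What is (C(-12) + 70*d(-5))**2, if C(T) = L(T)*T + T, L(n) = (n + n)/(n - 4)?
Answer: 2500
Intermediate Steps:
L(n) = 2*n/(-4 + n) (L(n) = (2*n)/(-4 + n) = 2*n/(-4 + n))
d(s) = (-3 + s)/(-2 + s)
C(T) = T + 2*T**2/(-4 + T) (C(T) = (2*T/(-4 + T))*T + T = 2*T**2/(-4 + T) + T = T + 2*T**2/(-4 + T))
(C(-12) + 70*d(-5))**2 = (-12*(-4 + 3*(-12))/(-4 - 12) + 70*((-3 - 5)/(-2 - 5)))**2 = (-12*(-4 - 36)/(-16) + 70*(-8/(-7)))**2 = (-12*(-1/16)*(-40) + 70*(-1/7*(-8)))**2 = (-30 + 70*(8/7))**2 = (-30 + 80)**2 = 50**2 = 2500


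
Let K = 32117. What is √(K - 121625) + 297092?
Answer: 297092 + 2*I*√22377 ≈ 2.9709e+5 + 299.18*I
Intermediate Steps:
√(K - 121625) + 297092 = √(32117 - 121625) + 297092 = √(-89508) + 297092 = 2*I*√22377 + 297092 = 297092 + 2*I*√22377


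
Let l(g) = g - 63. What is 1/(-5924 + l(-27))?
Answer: -1/6014 ≈ -0.00016628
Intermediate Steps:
l(g) = -63 + g
1/(-5924 + l(-27)) = 1/(-5924 + (-63 - 27)) = 1/(-5924 - 90) = 1/(-6014) = -1/6014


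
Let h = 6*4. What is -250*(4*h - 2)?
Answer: -23500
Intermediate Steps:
h = 24
-250*(4*h - 2) = -250*(4*24 - 2) = -250*(96 - 2) = -250*94 = -23500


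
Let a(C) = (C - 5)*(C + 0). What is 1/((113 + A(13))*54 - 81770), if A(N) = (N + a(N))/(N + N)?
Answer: -1/75425 ≈ -1.3258e-5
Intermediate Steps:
a(C) = C*(-5 + C) (a(C) = (-5 + C)*C = C*(-5 + C))
A(N) = (N + N*(-5 + N))/(2*N) (A(N) = (N + N*(-5 + N))/(N + N) = (N + N*(-5 + N))/((2*N)) = (N + N*(-5 + N))*(1/(2*N)) = (N + N*(-5 + N))/(2*N))
1/((113 + A(13))*54 - 81770) = 1/((113 + (-2 + (1/2)*13))*54 - 81770) = 1/((113 + (-2 + 13/2))*54 - 81770) = 1/((113 + 9/2)*54 - 81770) = 1/((235/2)*54 - 81770) = 1/(6345 - 81770) = 1/(-75425) = -1/75425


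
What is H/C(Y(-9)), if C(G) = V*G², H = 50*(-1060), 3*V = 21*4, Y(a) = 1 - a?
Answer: -265/14 ≈ -18.929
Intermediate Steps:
V = 28 (V = (21*4)/3 = (⅓)*84 = 28)
H = -53000
C(G) = 28*G²
H/C(Y(-9)) = -53000*1/(28*(1 - 1*(-9))²) = -53000*1/(28*(1 + 9)²) = -53000/(28*10²) = -53000/(28*100) = -53000/2800 = -53000*1/2800 = -265/14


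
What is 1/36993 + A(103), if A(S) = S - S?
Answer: 1/36993 ≈ 2.7032e-5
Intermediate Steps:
A(S) = 0
1/36993 + A(103) = 1/36993 + 0 = 1/36993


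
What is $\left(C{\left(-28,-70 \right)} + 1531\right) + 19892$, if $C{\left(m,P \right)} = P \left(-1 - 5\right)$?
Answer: $21843$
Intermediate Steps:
$C{\left(m,P \right)} = - 6 P$ ($C{\left(m,P \right)} = P \left(-6\right) = - 6 P$)
$\left(C{\left(-28,-70 \right)} + 1531\right) + 19892 = \left(\left(-6\right) \left(-70\right) + 1531\right) + 19892 = \left(420 + 1531\right) + 19892 = 1951 + 19892 = 21843$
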